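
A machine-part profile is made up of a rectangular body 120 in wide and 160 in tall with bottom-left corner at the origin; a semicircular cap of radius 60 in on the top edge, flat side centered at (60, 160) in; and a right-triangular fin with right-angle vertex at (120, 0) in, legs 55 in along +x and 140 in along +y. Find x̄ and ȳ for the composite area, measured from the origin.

x̄ = 70.51 in, ȳ = 96.31 in

rectangular body: A = 120 × 160 = 19200.00, centroid at (60.00, 80.00).
semicircular top: A = ½π·60² = 5654.87, centroid at (60.00, 185.46).
triangular fin: A = ½·55·140 = 3850.00, centroid at (138.33, 46.67).
ΣA = 28704.87 in², ΣAx̄ = 2023875.34 in³, ΣAȳ = 2764445.35 in³.
x̄ = 2023875.34/28704.87 = 70.51 in; ȳ = 2764445.35/28704.87 = 96.31 in.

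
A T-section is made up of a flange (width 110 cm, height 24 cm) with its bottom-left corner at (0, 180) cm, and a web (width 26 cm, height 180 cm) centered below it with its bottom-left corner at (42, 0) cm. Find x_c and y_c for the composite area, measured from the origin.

Part | A | x̄ᵢ | ȳᵢ | A·x̄ᵢ | A·ȳᵢ
web | 4680.00 | 55.00 | 90.00 | 257400.00 | 421200.00
flange | 2640.00 | 55.00 | 192.00 | 145200.00 | 506880.00
Σ | 7320.00 |  |  | 402600.00 | 928080.00
x_c = 402600.00 / 7320.00 = 55.00 cm
y_c = 928080.00 / 7320.00 = 126.79 cm

x_c = 55.00 cm, y_c = 126.79 cm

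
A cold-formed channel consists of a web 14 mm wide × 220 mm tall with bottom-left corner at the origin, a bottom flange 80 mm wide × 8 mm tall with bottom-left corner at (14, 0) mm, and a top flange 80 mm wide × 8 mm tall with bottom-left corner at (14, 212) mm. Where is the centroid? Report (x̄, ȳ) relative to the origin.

x̄ = 20.80 mm, ȳ = 110.00 mm

Part | A | x̄ᵢ | ȳᵢ | A·x̄ᵢ | A·ȳᵢ
web | 3080.00 | 7.00 | 110.00 | 21560.00 | 338800.00
bottom flange | 640.00 | 54.00 | 4.00 | 34560.00 | 2560.00
top flange | 640.00 | 54.00 | 216.00 | 34560.00 | 138240.00
Σ | 4360.00 |  |  | 90680.00 | 479600.00
x̄ = 90680.00 / 4360.00 = 20.80 mm
ȳ = 479600.00 / 4360.00 = 110.00 mm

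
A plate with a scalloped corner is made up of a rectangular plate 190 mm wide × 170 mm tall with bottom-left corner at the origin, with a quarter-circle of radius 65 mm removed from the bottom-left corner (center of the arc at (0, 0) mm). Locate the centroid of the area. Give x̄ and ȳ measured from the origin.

plate: A = 190 × 170 = 32300.00, centroid at (95.00, 85.00).
removed quarter-circle: A = −¼π·65² = -3318.31, centroid at (27.59, 27.59).
ΣA = 28981.69 mm²
ΣAx̄ = (32300.00)(95.00) + (-3318.31)(27.59) = 2976958.33 mm³
ΣAȳ = (32300.00)(85.00) + (-3318.31)(27.59) = 2653958.33 mm³
x̄ = 2976958.33 / 28981.69 = 102.72 mm
ȳ = 2653958.33 / 28981.69 = 91.57 mm

x̄ = 102.72 mm, ȳ = 91.57 mm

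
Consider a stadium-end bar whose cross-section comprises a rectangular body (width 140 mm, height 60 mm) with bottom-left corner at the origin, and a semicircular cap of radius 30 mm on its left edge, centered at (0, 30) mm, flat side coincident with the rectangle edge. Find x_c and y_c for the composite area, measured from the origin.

Part | A | x̄ᵢ | ȳᵢ | A·x̄ᵢ | A·ȳᵢ
rectangular body | 8400.00 | 70.00 | 30.00 | 588000.00 | 252000.00
semicircular end | 1413.72 | -12.73 | 30.00 | -18000.00 | 42411.50
Σ | 9813.72 |  |  | 570000.00 | 294411.50
x_c = 570000.00 / 9813.72 = 58.08 mm
y_c = 294411.50 / 9813.72 = 30.00 mm

x_c = 58.08 mm, y_c = 30.00 mm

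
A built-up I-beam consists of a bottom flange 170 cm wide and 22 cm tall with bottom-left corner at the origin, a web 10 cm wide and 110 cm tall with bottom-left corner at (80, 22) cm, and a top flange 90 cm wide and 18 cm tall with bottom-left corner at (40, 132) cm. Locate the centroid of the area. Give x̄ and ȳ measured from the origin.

bottom flange: A = 170 × 22 = 3740.00, centroid at (85.00, 11.00).
web: A = 10 × 110 = 1100.00, centroid at (85.00, 77.00).
top flange: A = 90 × 18 = 1620.00, centroid at (85.00, 141.00).
ΣA = 6460.00 cm²
ΣAx̄ = (3740.00)(85.00) + (1100.00)(85.00) + (1620.00)(85.00) = 549100.00 cm³
ΣAȳ = (3740.00)(11.00) + (1100.00)(77.00) + (1620.00)(141.00) = 354260.00 cm³
x̄ = 549100.00 / 6460.00 = 85.00 cm
ȳ = 354260.00 / 6460.00 = 54.84 cm

x̄ = 85.00 cm, ȳ = 54.84 cm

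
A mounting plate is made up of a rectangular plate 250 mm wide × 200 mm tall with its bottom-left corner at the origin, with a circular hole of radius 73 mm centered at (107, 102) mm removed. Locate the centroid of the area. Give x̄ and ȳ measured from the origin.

plate: A = 250 × 200 = 50000.00, centroid at (125.00, 100.00).
hole: A = −π·73² = -16741.55, centroid at (107.00, 102.00).
ΣA = 33258.45 mm², ΣAx̄ = 4458654.44 mm³, ΣAȳ = 3292362.18 mm³.
x̄ = 4458654.44/33258.45 = 134.06 mm; ȳ = 3292362.18/33258.45 = 98.99 mm.

x̄ = 134.06 mm, ȳ = 98.99 mm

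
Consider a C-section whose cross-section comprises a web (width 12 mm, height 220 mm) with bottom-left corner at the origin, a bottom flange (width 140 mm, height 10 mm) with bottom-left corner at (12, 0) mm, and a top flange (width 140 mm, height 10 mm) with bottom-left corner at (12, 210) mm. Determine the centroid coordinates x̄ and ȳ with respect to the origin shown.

x̄ = 45.12 mm, ȳ = 110.00 mm

web: A = 12 × 220 = 2640.00, centroid at (6.00, 110.00).
bottom flange: A = 140 × 10 = 1400.00, centroid at (82.00, 5.00).
top flange: A = 140 × 10 = 1400.00, centroid at (82.00, 215.00).
ΣA = 5440.00 mm²
ΣAx̄ = (2640.00)(6.00) + (1400.00)(82.00) + (1400.00)(82.00) = 245440.00 mm³
ΣAȳ = (2640.00)(110.00) + (1400.00)(5.00) + (1400.00)(215.00) = 598400.00 mm³
x̄ = 245440.00 / 5440.00 = 45.12 mm
ȳ = 598400.00 / 5440.00 = 110.00 mm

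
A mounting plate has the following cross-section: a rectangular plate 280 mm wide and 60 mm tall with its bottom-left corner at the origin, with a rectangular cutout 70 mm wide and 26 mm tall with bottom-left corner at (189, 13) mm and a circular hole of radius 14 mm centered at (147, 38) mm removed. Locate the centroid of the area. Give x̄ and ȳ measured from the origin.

x̄ = 129.06 mm, ȳ = 30.16 mm

Part | A | x̄ᵢ | ȳᵢ | A·x̄ᵢ | A·ȳᵢ
plate | 16800.00 | 140.00 | 30.00 | 2352000.00 | 504000.00
hole 1 | -1820.00 | 224.00 | 26.00 | -407680.00 | -47320.00
hole 2 | -615.75 | 147.00 | 38.00 | -90515.57 | -23398.58
Σ | 14364.25 |  |  | 1853804.43 | 433281.42
x̄ = 1853804.43 / 14364.25 = 129.06 mm
ȳ = 433281.42 / 14364.25 = 30.16 mm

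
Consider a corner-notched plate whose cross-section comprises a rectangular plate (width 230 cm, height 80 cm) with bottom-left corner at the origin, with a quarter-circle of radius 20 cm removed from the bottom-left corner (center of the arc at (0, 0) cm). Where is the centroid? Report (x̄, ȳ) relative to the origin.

x̄ = 116.85 cm, ȳ = 40.55 cm

Part | A | x̄ᵢ | ȳᵢ | A·x̄ᵢ | A·ȳᵢ
plate | 18400.00 | 115.00 | 40.00 | 2116000.00 | 736000.00
removed quarter-circle | -314.16 | 8.49 | 8.49 | -2666.67 | -2666.67
Σ | 18085.84 |  |  | 2113333.33 | 733333.33
x̄ = 2113333.33 / 18085.84 = 116.85 cm
ȳ = 733333.33 / 18085.84 = 40.55 cm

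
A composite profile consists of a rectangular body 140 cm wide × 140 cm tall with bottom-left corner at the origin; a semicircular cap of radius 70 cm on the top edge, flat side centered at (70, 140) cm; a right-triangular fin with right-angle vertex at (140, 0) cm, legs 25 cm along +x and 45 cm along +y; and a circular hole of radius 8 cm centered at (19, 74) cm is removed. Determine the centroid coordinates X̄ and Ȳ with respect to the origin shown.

rectangular body: A = 140 × 140 = 19600.00, centroid at (70.00, 70.00).
semicircular top: A = ½π·70² = 7696.90, centroid at (70.00, 169.71).
triangular fin: A = ½·25·45 = 562.50, centroid at (148.33, 15.00).
hole: A = −π·8² = -201.06, centroid at (19.00, 74.00).
ΣA = 27658.34 cm²
ΣAX̄ = (19600.00)(70.00) + (7696.90)(70.00) + (562.50)(148.33) + (-201.06)(19.00) = 1990400.46 cm³
ΣAȲ = (19600.00)(70.00) + (7696.90)(169.71) + (562.50)(15.00) + (-201.06)(74.00) = 2671791.86 cm³
X̄ = 1990400.46 / 27658.34 = 71.96 cm
Ȳ = 2671791.86 / 27658.34 = 96.60 cm

X̄ = 71.96 cm, Ȳ = 96.60 cm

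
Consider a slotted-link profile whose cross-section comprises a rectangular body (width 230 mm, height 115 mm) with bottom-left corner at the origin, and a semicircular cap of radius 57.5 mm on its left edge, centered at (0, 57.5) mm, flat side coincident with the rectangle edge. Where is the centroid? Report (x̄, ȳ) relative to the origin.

x̄ = 92.12 mm, ȳ = 57.50 mm

rectangular body: A = 230 × 115 = 26450.00, centroid at (115.00, 57.50).
semicircular end: A = ½π·57.5² = 5193.45, centroid at (-24.40, 57.50).
ΣA = 31643.45 mm², ΣAx̄ = 2915010.42 mm³, ΣAȳ = 1819498.11 mm³.
x̄ = 2915010.42/31643.45 = 92.12 mm; ȳ = 1819498.11/31643.45 = 57.50 mm.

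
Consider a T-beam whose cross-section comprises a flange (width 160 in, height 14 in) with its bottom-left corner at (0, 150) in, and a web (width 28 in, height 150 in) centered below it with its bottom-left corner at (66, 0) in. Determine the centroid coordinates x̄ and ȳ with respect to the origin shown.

x̄ = 80.00 in, ȳ = 103.52 in

web: A = 28 × 150 = 4200.00, centroid at (80.00, 75.00).
flange: A = 160 × 14 = 2240.00, centroid at (80.00, 157.00).
ΣA = 6440.00 in²
ΣAx̄ = (4200.00)(80.00) + (2240.00)(80.00) = 515200.00 in³
ΣAȳ = (4200.00)(75.00) + (2240.00)(157.00) = 666680.00 in³
x̄ = 515200.00 / 6440.00 = 80.00 in
ȳ = 666680.00 / 6440.00 = 103.52 in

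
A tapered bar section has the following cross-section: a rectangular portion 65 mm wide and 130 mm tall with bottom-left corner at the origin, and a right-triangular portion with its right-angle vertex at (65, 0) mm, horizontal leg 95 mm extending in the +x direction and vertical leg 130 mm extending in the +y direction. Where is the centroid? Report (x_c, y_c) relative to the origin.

Part | A | x̄ᵢ | ȳᵢ | A·x̄ᵢ | A·ȳᵢ
rectangular portion | 8450.00 | 32.50 | 65.00 | 274625.00 | 549250.00
triangular portion | 6175.00 | 96.67 | 43.33 | 596916.67 | 267583.33
Σ | 14625.00 |  |  | 871541.67 | 816833.33
x_c = 871541.67 / 14625.00 = 59.59 mm
y_c = 816833.33 / 14625.00 = 55.85 mm

x_c = 59.59 mm, y_c = 55.85 mm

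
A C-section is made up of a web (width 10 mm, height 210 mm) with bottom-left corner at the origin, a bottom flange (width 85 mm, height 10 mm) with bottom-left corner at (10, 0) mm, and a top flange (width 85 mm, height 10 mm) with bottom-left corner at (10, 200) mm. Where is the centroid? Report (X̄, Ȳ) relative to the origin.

web: A = 10 × 210 = 2100.00, centroid at (5.00, 105.00).
bottom flange: A = 85 × 10 = 850.00, centroid at (52.50, 5.00).
top flange: A = 85 × 10 = 850.00, centroid at (52.50, 205.00).
ΣA = 3800.00 mm²
ΣAX̄ = (2100.00)(5.00) + (850.00)(52.50) + (850.00)(52.50) = 99750.00 mm³
ΣAȲ = (2100.00)(105.00) + (850.00)(5.00) + (850.00)(205.00) = 399000.00 mm³
X̄ = 99750.00 / 3800.00 = 26.25 mm
Ȳ = 399000.00 / 3800.00 = 105.00 mm

X̄ = 26.25 mm, Ȳ = 105.00 mm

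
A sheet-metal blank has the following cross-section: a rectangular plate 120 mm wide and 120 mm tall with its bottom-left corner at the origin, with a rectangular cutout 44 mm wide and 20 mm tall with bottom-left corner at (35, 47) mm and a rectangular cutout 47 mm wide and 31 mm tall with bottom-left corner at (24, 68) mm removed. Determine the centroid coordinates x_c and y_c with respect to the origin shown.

x_c = 61.73 mm, y_c = 57.38 mm

plate: A = 120 × 120 = 14400.00, centroid at (60.00, 60.00).
hole 1: A = −(44 × 20) = -880.00, centroid at (57.00, 57.00).
hole 2: A = −(47 × 31) = -1457.00, centroid at (47.50, 83.50).
ΣA = 12063.00 mm²
ΣAx_c = (14400.00)(60.00) + (-880.00)(57.00) + (-1457.00)(47.50) = 744632.50 mm³
ΣAy_c = (14400.00)(60.00) + (-880.00)(57.00) + (-1457.00)(83.50) = 692180.50 mm³
x_c = 744632.50 / 12063.00 = 61.73 mm
y_c = 692180.50 / 12063.00 = 57.38 mm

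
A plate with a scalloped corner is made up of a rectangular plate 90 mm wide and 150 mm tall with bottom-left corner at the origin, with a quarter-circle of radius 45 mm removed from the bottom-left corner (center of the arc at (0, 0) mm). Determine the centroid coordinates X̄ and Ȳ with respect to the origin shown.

plate: A = 90 × 150 = 13500.00, centroid at (45.00, 75.00).
removed quarter-circle: A = −¼π·45² = -1590.43, centroid at (19.10, 19.10).
ΣA = 11909.57 mm²
ΣAX̄ = (13500.00)(45.00) + (-1590.43)(19.10) = 577125.00 mm³
ΣAȲ = (13500.00)(75.00) + (-1590.43)(19.10) = 982125.00 mm³
X̄ = 577125.00 / 11909.57 = 48.46 mm
Ȳ = 982125.00 / 11909.57 = 82.47 mm

X̄ = 48.46 mm, Ȳ = 82.47 mm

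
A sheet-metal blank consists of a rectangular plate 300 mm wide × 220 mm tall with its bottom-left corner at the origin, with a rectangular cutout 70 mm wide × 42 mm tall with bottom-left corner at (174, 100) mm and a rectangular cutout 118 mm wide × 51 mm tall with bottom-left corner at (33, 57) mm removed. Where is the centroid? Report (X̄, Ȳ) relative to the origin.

plate: A = 300 × 220 = 66000.00, centroid at (150.00, 110.00).
hole 1: A = −(70 × 42) = -2940.00, centroid at (209.00, 121.00).
hole 2: A = −(118 × 51) = -6018.00, centroid at (92.00, 82.50).
ΣA = 57042.00 mm²
ΣAX̄ = (66000.00)(150.00) + (-2940.00)(209.00) + (-6018.00)(92.00) = 8731884.00 mm³
ΣAȲ = (66000.00)(110.00) + (-2940.00)(121.00) + (-6018.00)(82.50) = 6407775.00 mm³
X̄ = 8731884.00 / 57042.00 = 153.08 mm
Ȳ = 6407775.00 / 57042.00 = 112.33 mm

X̄ = 153.08 mm, Ȳ = 112.33 mm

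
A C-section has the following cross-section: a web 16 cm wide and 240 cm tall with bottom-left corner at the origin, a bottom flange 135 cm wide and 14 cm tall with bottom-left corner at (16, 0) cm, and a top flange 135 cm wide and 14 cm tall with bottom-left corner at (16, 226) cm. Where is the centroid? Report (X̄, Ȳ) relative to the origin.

web: A = 16 × 240 = 3840.00, centroid at (8.00, 120.00).
bottom flange: A = 135 × 14 = 1890.00, centroid at (83.50, 7.00).
top flange: A = 135 × 14 = 1890.00, centroid at (83.50, 233.00).
ΣA = 7620.00 cm², ΣAX̄ = 346350.00 cm³, ΣAȲ = 914400.00 cm³.
X̄ = 346350.00/7620.00 = 45.45 cm; Ȳ = 914400.00/7620.00 = 120.00 cm.

X̄ = 45.45 cm, Ȳ = 120.00 cm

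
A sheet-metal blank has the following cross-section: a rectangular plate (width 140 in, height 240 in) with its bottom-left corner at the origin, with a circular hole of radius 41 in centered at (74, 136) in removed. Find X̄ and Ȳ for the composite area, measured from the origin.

X̄ = 69.25 in, Ȳ = 117.02 in

Part | A | x̄ᵢ | ȳᵢ | A·x̄ᵢ | A·ȳᵢ
plate | 33600.00 | 70.00 | 120.00 | 2352000.00 | 4032000.00
hole | -5281.02 | 74.00 | 136.00 | -390795.28 | -718218.35
Σ | 28318.98 |  |  | 1961204.72 | 3313781.65
X̄ = 1961204.72 / 28318.98 = 69.25 in
Ȳ = 3313781.65 / 28318.98 = 117.02 in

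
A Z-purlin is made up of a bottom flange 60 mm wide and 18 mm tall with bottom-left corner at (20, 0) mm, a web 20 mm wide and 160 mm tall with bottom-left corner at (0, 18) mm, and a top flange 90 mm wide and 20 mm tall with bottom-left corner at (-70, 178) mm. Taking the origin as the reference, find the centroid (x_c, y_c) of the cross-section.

x_c = 6.74 mm, y_c = 108.84 mm

bottom flange: A = 60 × 18 = 1080.00, centroid at (50.00, 9.00).
web: A = 20 × 160 = 3200.00, centroid at (10.00, 98.00).
top flange: A = 90 × 20 = 1800.00, centroid at (-25.00, 188.00).
ΣA = 6080.00 mm², ΣAx_c = 41000.00 mm³, ΣAy_c = 661720.00 mm³.
x_c = 41000.00/6080.00 = 6.74 mm; y_c = 661720.00/6080.00 = 108.84 mm.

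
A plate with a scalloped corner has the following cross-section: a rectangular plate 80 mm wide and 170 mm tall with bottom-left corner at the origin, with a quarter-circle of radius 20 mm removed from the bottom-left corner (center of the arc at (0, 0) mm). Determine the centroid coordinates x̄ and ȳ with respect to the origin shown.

plate: A = 80 × 170 = 13600.00, centroid at (40.00, 85.00).
removed quarter-circle: A = −¼π·20² = -314.16, centroid at (8.49, 8.49).
ΣA = 13285.84 mm², ΣAx̄ = 541333.33 mm³, ΣAȳ = 1153333.33 mm³.
x̄ = 541333.33/13285.84 = 40.75 mm; ȳ = 1153333.33/13285.84 = 86.81 mm.

x̄ = 40.75 mm, ȳ = 86.81 mm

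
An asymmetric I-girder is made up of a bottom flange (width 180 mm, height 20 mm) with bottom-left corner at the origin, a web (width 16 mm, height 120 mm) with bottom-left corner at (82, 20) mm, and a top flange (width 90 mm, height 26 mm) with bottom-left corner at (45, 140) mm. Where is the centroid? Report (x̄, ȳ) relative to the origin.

x̄ = 90.00 mm, ȳ = 69.67 mm

bottom flange: A = 180 × 20 = 3600.00, centroid at (90.00, 10.00).
web: A = 16 × 120 = 1920.00, centroid at (90.00, 80.00).
top flange: A = 90 × 26 = 2340.00, centroid at (90.00, 153.00).
ΣA = 7860.00 mm²
ΣAx̄ = (3600.00)(90.00) + (1920.00)(90.00) + (2340.00)(90.00) = 707400.00 mm³
ΣAȳ = (3600.00)(10.00) + (1920.00)(80.00) + (2340.00)(153.00) = 547620.00 mm³
x̄ = 707400.00 / 7860.00 = 90.00 mm
ȳ = 547620.00 / 7860.00 = 69.67 mm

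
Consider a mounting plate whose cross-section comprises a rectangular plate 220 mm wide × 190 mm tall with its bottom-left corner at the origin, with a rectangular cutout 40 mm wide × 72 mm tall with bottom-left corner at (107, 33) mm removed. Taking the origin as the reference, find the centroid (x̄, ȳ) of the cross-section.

x̄ = 108.74 mm, ȳ = 96.92 mm

plate: A = 220 × 190 = 41800.00, centroid at (110.00, 95.00).
hole: A = −(40 × 72) = -2880.00, centroid at (127.00, 69.00).
ΣA = 38920.00 mm²
ΣAx̄ = (41800.00)(110.00) + (-2880.00)(127.00) = 4232240.00 mm³
ΣAȳ = (41800.00)(95.00) + (-2880.00)(69.00) = 3772280.00 mm³
x̄ = 4232240.00 / 38920.00 = 108.74 mm
ȳ = 3772280.00 / 38920.00 = 96.92 mm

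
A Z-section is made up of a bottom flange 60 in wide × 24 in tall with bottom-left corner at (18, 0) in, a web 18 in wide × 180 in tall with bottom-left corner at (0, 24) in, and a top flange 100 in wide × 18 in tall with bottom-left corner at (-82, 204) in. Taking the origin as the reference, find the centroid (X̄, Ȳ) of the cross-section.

X̄ = 6.28 in, Ȳ = 118.83 in

bottom flange: A = 60 × 24 = 1440.00, centroid at (48.00, 12.00).
web: A = 18 × 180 = 3240.00, centroid at (9.00, 114.00).
top flange: A = 100 × 18 = 1800.00, centroid at (-32.00, 213.00).
ΣA = 6480.00 in², ΣAX̄ = 40680.00 in³, ΣAȲ = 770040.00 in³.
X̄ = 40680.00/6480.00 = 6.28 in; Ȳ = 770040.00/6480.00 = 118.83 in.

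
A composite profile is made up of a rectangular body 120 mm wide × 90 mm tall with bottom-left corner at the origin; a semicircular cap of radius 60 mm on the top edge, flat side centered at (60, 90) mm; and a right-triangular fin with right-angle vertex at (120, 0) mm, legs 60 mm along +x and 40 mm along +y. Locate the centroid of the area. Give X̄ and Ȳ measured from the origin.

X̄ = 65.44 mm, Ȳ = 65.42 mm

rectangular body: A = 120 × 90 = 10800.00, centroid at (60.00, 45.00).
semicircular top: A = ½π·60² = 5654.87, centroid at (60.00, 115.46).
triangular fin: A = ½·60·40 = 1200.00, centroid at (140.00, 13.33).
ΣA = 17654.87 mm²
ΣAX̄ = (10800.00)(60.00) + (5654.87)(60.00) + (1200.00)(140.00) = 1155292.01 mm³
ΣAȲ = (10800.00)(45.00) + (5654.87)(115.46) + (1200.00)(13.33) = 1154938.01 mm³
X̄ = 1155292.01 / 17654.87 = 65.44 mm
Ȳ = 1154938.01 / 17654.87 = 65.42 mm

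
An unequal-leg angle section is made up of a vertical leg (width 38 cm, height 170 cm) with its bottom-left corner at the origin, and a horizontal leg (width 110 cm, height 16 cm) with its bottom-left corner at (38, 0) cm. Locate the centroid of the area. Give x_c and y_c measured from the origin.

vertical leg: A = 38 × 170 = 6460.00, centroid at (19.00, 85.00).
horizontal leg: A = 110 × 16 = 1760.00, centroid at (93.00, 8.00).
ΣA = 8220.00 cm²
ΣAx_c = (6460.00)(19.00) + (1760.00)(93.00) = 286420.00 cm³
ΣAy_c = (6460.00)(85.00) + (1760.00)(8.00) = 563180.00 cm³
x_c = 286420.00 / 8220.00 = 34.84 cm
y_c = 563180.00 / 8220.00 = 68.51 cm

x_c = 34.84 cm, y_c = 68.51 cm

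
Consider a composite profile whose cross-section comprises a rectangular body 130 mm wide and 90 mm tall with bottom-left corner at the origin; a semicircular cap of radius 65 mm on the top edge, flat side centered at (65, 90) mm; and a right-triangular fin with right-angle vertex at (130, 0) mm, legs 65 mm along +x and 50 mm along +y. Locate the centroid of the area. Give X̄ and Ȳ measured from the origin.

rectangular body: A = 130 × 90 = 11700.00, centroid at (65.00, 45.00).
semicircular top: A = ½π·65² = 6636.61, centroid at (65.00, 117.59).
triangular fin: A = ½·65·50 = 1625.00, centroid at (151.67, 16.67).
ΣA = 19961.61 mm²
ΣAX̄ = (11700.00)(65.00) + (6636.61)(65.00) + (1625.00)(151.67) = 1438338.27 mm³
ΣAȲ = (11700.00)(45.00) + (6636.61)(117.59) + (1625.00)(16.67) = 1333961.97 mm³
X̄ = 1438338.27 / 19961.61 = 72.06 mm
Ȳ = 1333961.97 / 19961.61 = 66.83 mm

X̄ = 72.06 mm, Ȳ = 66.83 mm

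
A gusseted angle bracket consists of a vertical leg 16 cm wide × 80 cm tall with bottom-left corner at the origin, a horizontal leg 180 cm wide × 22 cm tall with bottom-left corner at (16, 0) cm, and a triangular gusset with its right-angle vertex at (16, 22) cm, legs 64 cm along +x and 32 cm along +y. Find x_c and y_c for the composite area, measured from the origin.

x_c = 74.75 cm, y_c = 20.47 cm

Part | A | x̄ᵢ | ȳᵢ | A·x̄ᵢ | A·ȳᵢ
vertical leg | 1280.00 | 8.00 | 40.00 | 10240.00 | 51200.00
horizontal leg | 3960.00 | 106.00 | 11.00 | 419760.00 | 43560.00
gusset | 1024.00 | 37.33 | 32.67 | 38229.33 | 33450.67
Σ | 6264.00 |  |  | 468229.33 | 128210.67
x_c = 468229.33 / 6264.00 = 74.75 cm
y_c = 128210.67 / 6264.00 = 20.47 cm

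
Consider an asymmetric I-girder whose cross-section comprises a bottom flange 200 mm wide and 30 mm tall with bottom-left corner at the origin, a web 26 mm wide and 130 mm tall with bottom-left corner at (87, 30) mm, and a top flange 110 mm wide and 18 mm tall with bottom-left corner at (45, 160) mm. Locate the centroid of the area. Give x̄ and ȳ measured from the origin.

Part | A | x̄ᵢ | ȳᵢ | A·x̄ᵢ | A·ȳᵢ
bottom flange | 6000.00 | 100.00 | 15.00 | 600000.00 | 90000.00
web | 3380.00 | 100.00 | 95.00 | 338000.00 | 321100.00
top flange | 1980.00 | 100.00 | 169.00 | 198000.00 | 334620.00
Σ | 11360.00 |  |  | 1136000.00 | 745720.00
x̄ = 1136000.00 / 11360.00 = 100.00 mm
ȳ = 745720.00 / 11360.00 = 65.64 mm

x̄ = 100.00 mm, ȳ = 65.64 mm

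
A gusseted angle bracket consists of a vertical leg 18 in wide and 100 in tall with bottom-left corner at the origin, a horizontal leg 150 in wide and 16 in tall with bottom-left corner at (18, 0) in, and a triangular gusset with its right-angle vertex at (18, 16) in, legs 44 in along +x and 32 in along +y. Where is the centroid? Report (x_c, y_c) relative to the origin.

Part | A | x̄ᵢ | ȳᵢ | A·x̄ᵢ | A·ȳᵢ
vertical leg | 1800.00 | 9.00 | 50.00 | 16200.00 | 90000.00
horizontal leg | 2400.00 | 93.00 | 8.00 | 223200.00 | 19200.00
gusset | 704.00 | 32.67 | 26.67 | 22997.33 | 18773.33
Σ | 4904.00 |  |  | 262397.33 | 127973.33
x_c = 262397.33 / 4904.00 = 53.51 in
y_c = 127973.33 / 4904.00 = 26.10 in

x_c = 53.51 in, y_c = 26.10 in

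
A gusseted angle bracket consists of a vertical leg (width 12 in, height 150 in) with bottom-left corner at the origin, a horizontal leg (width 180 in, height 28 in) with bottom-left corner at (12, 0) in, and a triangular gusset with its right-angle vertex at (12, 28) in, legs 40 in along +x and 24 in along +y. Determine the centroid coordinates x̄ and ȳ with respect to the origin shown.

x̄ = 73.37 in, ȳ = 30.44 in

vertical leg: A = 12 × 150 = 1800.00, centroid at (6.00, 75.00).
horizontal leg: A = 180 × 28 = 5040.00, centroid at (102.00, 14.00).
gusset: A = ½·40·24 = 480.00, centroid at (25.33, 36.00).
ΣA = 7320.00 in²
ΣAx̄ = (1800.00)(6.00) + (5040.00)(102.00) + (480.00)(25.33) = 537040.00 in³
ΣAȳ = (1800.00)(75.00) + (5040.00)(14.00) + (480.00)(36.00) = 222840.00 in³
x̄ = 537040.00 / 7320.00 = 73.37 in
ȳ = 222840.00 / 7320.00 = 30.44 in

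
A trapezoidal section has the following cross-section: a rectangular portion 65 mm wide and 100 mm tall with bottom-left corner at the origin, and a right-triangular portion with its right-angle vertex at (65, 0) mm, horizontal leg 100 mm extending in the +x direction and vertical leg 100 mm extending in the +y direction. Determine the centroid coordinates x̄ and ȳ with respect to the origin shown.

x̄ = 61.12 mm, ȳ = 42.75 mm

rectangular portion: A = 65 × 100 = 6500.00, centroid at (32.50, 50.00).
triangular portion: A = ½·100·100 = 5000.00, centroid at (98.33, 33.33).
ΣA = 11500.00 mm²
ΣAx̄ = (6500.00)(32.50) + (5000.00)(98.33) = 702916.67 mm³
ΣAȳ = (6500.00)(50.00) + (5000.00)(33.33) = 491666.67 mm³
x̄ = 702916.67 / 11500.00 = 61.12 mm
ȳ = 491666.67 / 11500.00 = 42.75 mm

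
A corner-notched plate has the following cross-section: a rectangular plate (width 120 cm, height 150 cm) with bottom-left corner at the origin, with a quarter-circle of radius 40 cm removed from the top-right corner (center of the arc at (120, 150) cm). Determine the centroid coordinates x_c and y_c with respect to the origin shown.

x_c = 56.77 cm, y_c = 70.65 cm

plate: A = 120 × 150 = 18000.00, centroid at (60.00, 75.00).
removed quarter-circle: A = −¼π·40² = -1256.64, centroid at (103.02, 133.02).
ΣA = 16743.36 cm², ΣAx_c = 950536.89 cm³, ΣAy_c = 1182837.77 cm³.
x_c = 950536.89/16743.36 = 56.77 cm; y_c = 1182837.77/16743.36 = 70.65 cm.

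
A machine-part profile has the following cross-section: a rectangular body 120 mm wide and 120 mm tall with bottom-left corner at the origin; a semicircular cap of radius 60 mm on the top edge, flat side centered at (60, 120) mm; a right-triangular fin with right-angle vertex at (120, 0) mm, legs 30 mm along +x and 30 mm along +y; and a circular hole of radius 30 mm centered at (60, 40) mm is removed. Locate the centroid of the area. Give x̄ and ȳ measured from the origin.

x̄ = 61.78 mm, ȳ = 89.27 mm

rectangular body: A = 120 × 120 = 14400.00, centroid at (60.00, 60.00).
semicircular top: A = ½π·60² = 5654.87, centroid at (60.00, 145.46).
triangular fin: A = ½·30·30 = 450.00, centroid at (130.00, 10.00).
hole: A = −π·30² = -2827.43, centroid at (60.00, 40.00).
ΣA = 17677.43 mm²
ΣAx̄ = (14400.00)(60.00) + (5654.87)(60.00) + (450.00)(130.00) + (-2827.43)(60.00) = 1092146.00 mm³
ΣAȳ = (14400.00)(60.00) + (5654.87)(145.46) + (450.00)(10.00) + (-2827.43)(40.00) = 1577986.68 mm³
x̄ = 1092146.00 / 17677.43 = 61.78 mm
ȳ = 1577986.68 / 17677.43 = 89.27 mm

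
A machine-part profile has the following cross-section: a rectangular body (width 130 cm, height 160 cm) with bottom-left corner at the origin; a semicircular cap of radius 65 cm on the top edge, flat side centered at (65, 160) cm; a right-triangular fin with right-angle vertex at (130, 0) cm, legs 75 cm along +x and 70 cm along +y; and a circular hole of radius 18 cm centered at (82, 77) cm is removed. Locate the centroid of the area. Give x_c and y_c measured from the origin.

x_c = 72.54 cm, y_c = 99.57 cm

Part | A | x̄ᵢ | ȳᵢ | A·x̄ᵢ | A·ȳᵢ
rectangular body | 20800.00 | 65.00 | 80.00 | 1352000.00 | 1664000.00
semicircular top | 6636.61 | 65.00 | 187.59 | 431379.94 | 1244941.65
triangular fin | 2625.00 | 155.00 | 23.33 | 406875.00 | 61250.00
hole | -1017.88 | 82.00 | 77.00 | -83465.83 | -78376.45
Σ | 29043.74 |  |  | 2106789.11 | 2891815.20
x_c = 2106789.11 / 29043.74 = 72.54 cm
y_c = 2891815.20 / 29043.74 = 99.57 cm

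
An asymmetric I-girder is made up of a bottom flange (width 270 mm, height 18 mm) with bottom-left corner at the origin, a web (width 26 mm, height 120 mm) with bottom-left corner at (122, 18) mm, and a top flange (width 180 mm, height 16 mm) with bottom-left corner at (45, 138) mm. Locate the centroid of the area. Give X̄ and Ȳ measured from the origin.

Part | A | x̄ᵢ | ȳᵢ | A·x̄ᵢ | A·ȳᵢ
bottom flange | 4860.00 | 135.00 | 9.00 | 656100.00 | 43740.00
web | 3120.00 | 135.00 | 78.00 | 421200.00 | 243360.00
top flange | 2880.00 | 135.00 | 146.00 | 388800.00 | 420480.00
Σ | 10860.00 |  |  | 1466100.00 | 707580.00
X̄ = 1466100.00 / 10860.00 = 135.00 mm
Ȳ = 707580.00 / 10860.00 = 65.15 mm

X̄ = 135.00 mm, Ȳ = 65.15 mm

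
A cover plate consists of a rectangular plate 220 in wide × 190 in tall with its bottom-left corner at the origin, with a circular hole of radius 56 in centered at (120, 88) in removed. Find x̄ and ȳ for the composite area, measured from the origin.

plate: A = 220 × 190 = 41800.00, centroid at (110.00, 95.00).
hole: A = −π·56² = -9852.03, centroid at (120.00, 88.00).
ΣA = 31947.97 in², ΣAx̄ = 3415755.85 in³, ΣAȳ = 3104020.96 in³.
x̄ = 3415755.85/31947.97 = 106.92 in; ȳ = 3104020.96/31947.97 = 97.16 in.

x̄ = 106.92 in, ȳ = 97.16 in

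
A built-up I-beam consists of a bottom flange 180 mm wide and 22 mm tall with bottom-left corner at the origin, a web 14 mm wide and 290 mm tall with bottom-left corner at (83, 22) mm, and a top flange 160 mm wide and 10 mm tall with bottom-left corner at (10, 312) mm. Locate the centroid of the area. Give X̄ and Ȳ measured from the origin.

bottom flange: A = 180 × 22 = 3960.00, centroid at (90.00, 11.00).
web: A = 14 × 290 = 4060.00, centroid at (90.00, 167.00).
top flange: A = 160 × 10 = 1600.00, centroid at (90.00, 317.00).
ΣA = 9620.00 mm²
ΣAX̄ = (3960.00)(90.00) + (4060.00)(90.00) + (1600.00)(90.00) = 865800.00 mm³
ΣAȲ = (3960.00)(11.00) + (4060.00)(167.00) + (1600.00)(317.00) = 1228780.00 mm³
X̄ = 865800.00 / 9620.00 = 90.00 mm
Ȳ = 1228780.00 / 9620.00 = 127.73 mm

X̄ = 90.00 mm, Ȳ = 127.73 mm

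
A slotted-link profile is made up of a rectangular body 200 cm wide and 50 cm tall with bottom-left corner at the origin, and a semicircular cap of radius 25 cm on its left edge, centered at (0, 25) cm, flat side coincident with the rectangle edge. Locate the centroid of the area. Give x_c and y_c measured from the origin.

rectangular body: A = 200 × 50 = 10000.00, centroid at (100.00, 25.00).
semicircular end: A = ½π·25² = 981.75, centroid at (-10.61, 25.00).
ΣA = 10981.75 cm²
ΣAx_c = (10000.00)(100.00) + (981.75)(-10.61) = 989583.33 cm³
ΣAy_c = (10000.00)(25.00) + (981.75)(25.00) = 274543.69 cm³
x_c = 989583.33 / 10981.75 = 90.11 cm
y_c = 274543.69 / 10981.75 = 25.00 cm

x_c = 90.11 cm, y_c = 25.00 cm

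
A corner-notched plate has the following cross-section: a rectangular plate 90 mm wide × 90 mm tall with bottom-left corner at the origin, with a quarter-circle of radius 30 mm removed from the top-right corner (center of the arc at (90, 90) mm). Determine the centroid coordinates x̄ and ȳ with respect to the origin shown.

x̄ = 41.91 mm, ȳ = 41.91 mm

plate: A = 90 × 90 = 8100.00, centroid at (45.00, 45.00).
removed quarter-circle: A = −¼π·30² = -706.86, centroid at (77.27, 77.27).
ΣA = 7393.14 mm², ΣAx̄ = 309882.75 mm³, ΣAȳ = 309882.75 mm³.
x̄ = 309882.75/7393.14 = 41.91 mm; ȳ = 309882.75/7393.14 = 41.91 mm.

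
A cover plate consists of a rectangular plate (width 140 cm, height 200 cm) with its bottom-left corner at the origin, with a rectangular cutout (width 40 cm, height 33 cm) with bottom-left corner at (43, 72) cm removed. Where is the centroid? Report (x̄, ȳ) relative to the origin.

plate: A = 140 × 200 = 28000.00, centroid at (70.00, 100.00).
hole: A = −(40 × 33) = -1320.00, centroid at (63.00, 88.50).
ΣA = 26680.00 cm², ΣAx̄ = 1876840.00 cm³, ΣAȳ = 2683180.00 cm³.
x̄ = 1876840.00/26680.00 = 70.35 cm; ȳ = 2683180.00/26680.00 = 100.57 cm.

x̄ = 70.35 cm, ȳ = 100.57 cm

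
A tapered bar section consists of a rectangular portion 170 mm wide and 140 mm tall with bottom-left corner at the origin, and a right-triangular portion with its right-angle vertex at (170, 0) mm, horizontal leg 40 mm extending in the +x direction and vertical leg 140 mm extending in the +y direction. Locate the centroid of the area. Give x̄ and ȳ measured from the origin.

rectangular portion: A = 170 × 140 = 23800.00, centroid at (85.00, 70.00).
triangular portion: A = ½·40·140 = 2800.00, centroid at (183.33, 46.67).
ΣA = 26600.00 mm², ΣAx̄ = 2536333.33 mm³, ΣAȳ = 1796666.67 mm³.
x̄ = 2536333.33/26600.00 = 95.35 mm; ȳ = 1796666.67/26600.00 = 67.54 mm.

x̄ = 95.35 mm, ȳ = 67.54 mm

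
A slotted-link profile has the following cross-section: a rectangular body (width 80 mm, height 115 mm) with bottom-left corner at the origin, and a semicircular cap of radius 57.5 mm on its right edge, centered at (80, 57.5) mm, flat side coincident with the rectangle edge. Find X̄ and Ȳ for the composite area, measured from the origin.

X̄ = 63.24 mm, Ȳ = 57.50 mm

rectangular body: A = 80 × 115 = 9200.00, centroid at (40.00, 57.50).
semicircular end: A = ½π·57.5² = 5193.45, centroid at (104.40, 57.50).
ΣA = 14393.45 mm²
ΣAX̄ = (9200.00)(40.00) + (5193.45)(104.40) = 910215.21 mm³
ΣAȲ = (9200.00)(57.50) + (5193.45)(57.50) = 827623.11 mm³
X̄ = 910215.21 / 14393.45 = 63.24 mm
Ȳ = 827623.11 / 14393.45 = 57.50 mm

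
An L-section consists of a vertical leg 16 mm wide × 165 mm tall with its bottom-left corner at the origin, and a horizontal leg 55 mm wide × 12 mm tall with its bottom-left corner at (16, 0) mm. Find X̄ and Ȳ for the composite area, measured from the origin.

vertical leg: A = 16 × 165 = 2640.00, centroid at (8.00, 82.50).
horizontal leg: A = 55 × 12 = 660.00, centroid at (43.50, 6.00).
ΣA = 3300.00 mm²
ΣAX̄ = (2640.00)(8.00) + (660.00)(43.50) = 49830.00 mm³
ΣAȲ = (2640.00)(82.50) + (660.00)(6.00) = 221760.00 mm³
X̄ = 49830.00 / 3300.00 = 15.10 mm
Ȳ = 221760.00 / 3300.00 = 67.20 mm

X̄ = 15.10 mm, Ȳ = 67.20 mm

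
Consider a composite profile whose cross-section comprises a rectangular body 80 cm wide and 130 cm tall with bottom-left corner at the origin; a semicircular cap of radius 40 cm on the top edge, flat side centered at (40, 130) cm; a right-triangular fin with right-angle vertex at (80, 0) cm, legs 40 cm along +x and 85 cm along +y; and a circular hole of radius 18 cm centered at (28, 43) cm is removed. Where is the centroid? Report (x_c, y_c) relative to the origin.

x_c = 47.57 cm, y_c = 77.22 cm

rectangular body: A = 80 × 130 = 10400.00, centroid at (40.00, 65.00).
semicircular top: A = ½π·40² = 2513.27, centroid at (40.00, 146.98).
triangular fin: A = ½·40·85 = 1700.00, centroid at (93.33, 28.33).
hole: A = −π·18² = -1017.88, centroid at (28.00, 43.00).
ΣA = 13595.40 cm², ΣAx_c = 646697.10 cm³, ΣAy_c = 1049790.30 cm³.
x_c = 646697.10/13595.40 = 47.57 cm; y_c = 1049790.30/13595.40 = 77.22 cm.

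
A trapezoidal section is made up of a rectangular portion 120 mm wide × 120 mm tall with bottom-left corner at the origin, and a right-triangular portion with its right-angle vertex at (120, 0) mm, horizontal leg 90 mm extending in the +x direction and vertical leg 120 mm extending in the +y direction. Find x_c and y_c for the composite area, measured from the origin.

Part | A | x̄ᵢ | ȳᵢ | A·x̄ᵢ | A·ȳᵢ
rectangular portion | 14400.00 | 60.00 | 60.00 | 864000.00 | 864000.00
triangular portion | 5400.00 | 150.00 | 40.00 | 810000.00 | 216000.00
Σ | 19800.00 |  |  | 1674000.00 | 1080000.00
x_c = 1674000.00 / 19800.00 = 84.55 mm
y_c = 1080000.00 / 19800.00 = 54.55 mm

x_c = 84.55 mm, y_c = 54.55 mm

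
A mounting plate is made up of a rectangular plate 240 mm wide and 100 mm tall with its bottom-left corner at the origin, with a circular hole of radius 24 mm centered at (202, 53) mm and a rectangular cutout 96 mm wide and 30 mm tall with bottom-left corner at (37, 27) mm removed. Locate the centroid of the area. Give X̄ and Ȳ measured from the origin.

X̄ = 117.54 mm, Ȳ = 50.91 mm

plate: A = 240 × 100 = 24000.00, centroid at (120.00, 50.00).
hole 1: A = −π·24² = -1809.56, centroid at (202.00, 53.00).
hole 2: A = −(96 × 30) = -2880.00, centroid at (85.00, 42.00).
ΣA = 19310.44 mm²
ΣAX̄ = (24000.00)(120.00) + (-1809.56)(202.00) + (-2880.00)(85.00) = 2269669.41 mm³
ΣAȲ = (24000.00)(50.00) + (-1809.56)(53.00) + (-2880.00)(42.00) = 983133.46 mm³
X̄ = 2269669.41 / 19310.44 = 117.54 mm
Ȳ = 983133.46 / 19310.44 = 50.91 mm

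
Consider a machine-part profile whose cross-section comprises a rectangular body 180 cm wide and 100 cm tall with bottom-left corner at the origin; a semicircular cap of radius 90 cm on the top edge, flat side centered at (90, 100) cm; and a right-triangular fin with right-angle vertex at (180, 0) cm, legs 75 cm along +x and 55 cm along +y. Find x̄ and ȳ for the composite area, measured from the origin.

rectangular body: A = 180 × 100 = 18000.00, centroid at (90.00, 50.00).
semicircular top: A = ½π·90² = 12723.45, centroid at (90.00, 138.20).
triangular fin: A = ½·75·55 = 2062.50, centroid at (205.00, 18.33).
ΣA = 32785.95 cm², ΣAx̄ = 3187923.02 cm³, ΣAȳ = 2696157.52 cm³.
x̄ = 3187923.02/32785.95 = 97.23 cm; ȳ = 2696157.52/32785.95 = 82.24 cm.

x̄ = 97.23 cm, ȳ = 82.24 cm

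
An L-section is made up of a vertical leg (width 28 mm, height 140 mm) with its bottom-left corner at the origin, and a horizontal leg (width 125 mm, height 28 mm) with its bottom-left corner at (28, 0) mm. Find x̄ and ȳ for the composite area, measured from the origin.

Part | A | x̄ᵢ | ȳᵢ | A·x̄ᵢ | A·ȳᵢ
vertical leg | 3920.00 | 14.00 | 70.00 | 54880.00 | 274400.00
horizontal leg | 3500.00 | 90.50 | 14.00 | 316750.00 | 49000.00
Σ | 7420.00 |  |  | 371630.00 | 323400.00
x̄ = 371630.00 / 7420.00 = 50.08 mm
ȳ = 323400.00 / 7420.00 = 43.58 mm

x̄ = 50.08 mm, ȳ = 43.58 mm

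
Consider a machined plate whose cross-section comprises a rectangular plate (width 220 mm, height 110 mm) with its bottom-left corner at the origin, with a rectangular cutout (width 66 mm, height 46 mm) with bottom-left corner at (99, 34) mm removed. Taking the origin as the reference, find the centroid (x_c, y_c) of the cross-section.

x_c = 106.84 mm, y_c = 54.71 mm

plate: A = 220 × 110 = 24200.00, centroid at (110.00, 55.00).
hole: A = −(66 × 46) = -3036.00, centroid at (132.00, 57.00).
ΣA = 21164.00 mm², ΣAx_c = 2261248.00 mm³, ΣAy_c = 1157948.00 mm³.
x_c = 2261248.00/21164.00 = 106.84 mm; y_c = 1157948.00/21164.00 = 54.71 mm.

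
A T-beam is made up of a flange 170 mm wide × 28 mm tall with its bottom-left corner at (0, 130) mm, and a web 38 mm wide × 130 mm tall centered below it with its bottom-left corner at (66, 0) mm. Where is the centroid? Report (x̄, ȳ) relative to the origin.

x̄ = 85.00 mm, ȳ = 103.77 mm

Part | A | x̄ᵢ | ȳᵢ | A·x̄ᵢ | A·ȳᵢ
web | 4940.00 | 85.00 | 65.00 | 419900.00 | 321100.00
flange | 4760.00 | 85.00 | 144.00 | 404600.00 | 685440.00
Σ | 9700.00 |  |  | 824500.00 | 1006540.00
x̄ = 824500.00 / 9700.00 = 85.00 mm
ȳ = 1006540.00 / 9700.00 = 103.77 mm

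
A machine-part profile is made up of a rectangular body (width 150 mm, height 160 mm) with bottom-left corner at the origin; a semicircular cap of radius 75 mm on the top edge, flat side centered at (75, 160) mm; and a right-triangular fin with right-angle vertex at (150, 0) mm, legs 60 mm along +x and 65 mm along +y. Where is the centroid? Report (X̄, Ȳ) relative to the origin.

X̄ = 80.33 mm, Ȳ = 105.14 mm

Part | A | x̄ᵢ | ȳᵢ | A·x̄ᵢ | A·ȳᵢ
rectangular body | 24000.00 | 75.00 | 80.00 | 1800000.00 | 1920000.00
semicircular top | 8835.73 | 75.00 | 191.83 | 662679.70 | 1694966.69
triangular fin | 1950.00 | 170.00 | 21.67 | 331500.00 | 42250.00
Σ | 34785.73 |  |  | 2794179.70 | 3657216.69
X̄ = 2794179.70 / 34785.73 = 80.33 mm
Ȳ = 3657216.69 / 34785.73 = 105.14 mm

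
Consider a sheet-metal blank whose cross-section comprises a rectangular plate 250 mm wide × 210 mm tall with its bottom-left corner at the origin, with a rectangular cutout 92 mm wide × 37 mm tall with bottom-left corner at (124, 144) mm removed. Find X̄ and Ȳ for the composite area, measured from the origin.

plate: A = 250 × 210 = 52500.00, centroid at (125.00, 105.00).
hole: A = −(92 × 37) = -3404.00, centroid at (170.00, 162.50).
ΣA = 49096.00 mm², ΣAX̄ = 5983820.00 mm³, ΣAȲ = 4959350.00 mm³.
X̄ = 5983820.00/49096.00 = 121.88 mm; Ȳ = 4959350.00/49096.00 = 101.01 mm.

X̄ = 121.88 mm, Ȳ = 101.01 mm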